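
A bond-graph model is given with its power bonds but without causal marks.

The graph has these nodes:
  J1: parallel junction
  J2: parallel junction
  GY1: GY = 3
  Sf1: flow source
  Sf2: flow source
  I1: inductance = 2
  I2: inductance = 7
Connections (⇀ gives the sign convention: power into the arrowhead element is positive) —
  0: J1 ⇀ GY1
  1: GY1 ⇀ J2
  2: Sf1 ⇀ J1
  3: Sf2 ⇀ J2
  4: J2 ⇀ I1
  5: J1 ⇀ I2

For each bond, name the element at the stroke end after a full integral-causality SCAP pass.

b0 stroke→J1
b1 stroke→J2
b2 stroke→Sf1
b3 stroke→Sf2
b4 stroke→I1
b5 stroke→I2

b2 |Sf1  (source Sf1 imposes f)
b3 |Sf2  (source Sf2 imposes f)
b4 |I1  (I1 outputs flow p/I1)
b1 |J2  (only one effort-in slot at J2)
b0 |J1  (GY GY1: same side as bond 1)
b5 |I2  (0-jn J1 has e-setter on 0)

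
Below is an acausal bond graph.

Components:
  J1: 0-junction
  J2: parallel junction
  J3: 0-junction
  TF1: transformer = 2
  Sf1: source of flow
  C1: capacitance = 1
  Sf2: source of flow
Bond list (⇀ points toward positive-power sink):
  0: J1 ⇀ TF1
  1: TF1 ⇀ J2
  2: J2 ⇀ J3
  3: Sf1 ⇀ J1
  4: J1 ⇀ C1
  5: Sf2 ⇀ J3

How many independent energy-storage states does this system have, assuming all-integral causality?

b3 |Sf1  (source Sf1 imposes f)
b5 |Sf2  (Sf2: flow source, stroke at near end)
b2 |J3  (J3: last free bond brings effort in)
b1 |J2  (J2 needs exactly one e-in)
b0 |TF1  (through TF1, causality passes straight; one stroke at TF1)
b4 |J1  (closing 0-jn rule on J1)

1  (C1 all integral)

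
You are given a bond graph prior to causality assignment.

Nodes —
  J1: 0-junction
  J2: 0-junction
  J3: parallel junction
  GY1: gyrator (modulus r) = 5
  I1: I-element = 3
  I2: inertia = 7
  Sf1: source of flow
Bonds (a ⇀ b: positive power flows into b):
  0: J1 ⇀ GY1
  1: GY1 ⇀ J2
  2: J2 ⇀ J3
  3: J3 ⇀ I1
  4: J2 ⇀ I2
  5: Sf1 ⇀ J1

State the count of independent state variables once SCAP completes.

β5 stroke at Sf1  (source Sf1 imposes f)
β0 stroke at J1  (J1: last free bond brings effort in)
β1 stroke at J2  (GY1: gyrator matches bond 0)
β2 stroke at J3  (J2 effort already set via bond 1)
β4 stroke at I2  (J2: bond 1 brought effort, rest push out)
β3 stroke at I1  (0-jn J3 has e-setter on 2)

2  (I1, I2 all integral)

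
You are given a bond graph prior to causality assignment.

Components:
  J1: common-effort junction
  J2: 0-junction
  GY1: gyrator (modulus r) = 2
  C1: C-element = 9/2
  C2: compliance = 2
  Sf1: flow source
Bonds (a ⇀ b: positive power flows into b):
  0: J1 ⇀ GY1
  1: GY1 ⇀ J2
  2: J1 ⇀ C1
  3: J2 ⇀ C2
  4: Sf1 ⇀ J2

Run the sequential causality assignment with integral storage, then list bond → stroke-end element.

β4 →Sf1  (Sf1 fixes flow; stroke at Sf1)
β2 →J1  (C1: C, integral causality)
β0 →GY1  (common-e at J1 fixed by 2)
β1 →GY1  (GY1 both-in/both-out from 0)
β3 →J2  (closing 0-jn rule on J2)

β0 |GY1
β1 |GY1
β2 |J1
β3 |J2
β4 |Sf1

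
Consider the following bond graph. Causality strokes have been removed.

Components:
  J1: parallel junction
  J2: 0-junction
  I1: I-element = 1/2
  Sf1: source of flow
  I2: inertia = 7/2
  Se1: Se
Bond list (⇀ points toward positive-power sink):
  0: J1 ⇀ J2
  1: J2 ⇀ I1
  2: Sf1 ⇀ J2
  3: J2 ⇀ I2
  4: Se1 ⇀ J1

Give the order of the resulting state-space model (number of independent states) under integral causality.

β2 |Sf1  (Sf1 fixes flow; stroke at Sf1)
β4 |J1  (Se1 (Se) sets effort on bond)
β0 |J2  (J1: bond 4 brought effort, rest push out)
β1 |I1  (J2 effort already set via bond 0)
β3 |I2  (J2: bond 0 brought effort, rest push out)

2  (I1, I2 all integral)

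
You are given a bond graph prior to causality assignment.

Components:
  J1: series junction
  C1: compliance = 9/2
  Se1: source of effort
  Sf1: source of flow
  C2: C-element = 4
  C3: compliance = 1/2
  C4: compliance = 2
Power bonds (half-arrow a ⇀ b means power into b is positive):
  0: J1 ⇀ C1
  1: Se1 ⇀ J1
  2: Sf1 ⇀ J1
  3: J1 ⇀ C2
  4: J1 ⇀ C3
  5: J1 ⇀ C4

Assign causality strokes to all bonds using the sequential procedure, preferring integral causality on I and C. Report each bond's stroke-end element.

b1 →J1  (Se1: effort source, stroke at far end)
b2 →Sf1  (Sf1: flow source, stroke at near end)
b0 →J1  (common-f at J1 fixed by 2)
b3 →J1  (J1 flow already set via bond 2)
b4 →J1  (J1 flow already set via bond 2)
b5 →J1  (1-jn J1 has f-setter on 2)

b0 stroke→J1
b1 stroke→J1
b2 stroke→Sf1
b3 stroke→J1
b4 stroke→J1
b5 stroke→J1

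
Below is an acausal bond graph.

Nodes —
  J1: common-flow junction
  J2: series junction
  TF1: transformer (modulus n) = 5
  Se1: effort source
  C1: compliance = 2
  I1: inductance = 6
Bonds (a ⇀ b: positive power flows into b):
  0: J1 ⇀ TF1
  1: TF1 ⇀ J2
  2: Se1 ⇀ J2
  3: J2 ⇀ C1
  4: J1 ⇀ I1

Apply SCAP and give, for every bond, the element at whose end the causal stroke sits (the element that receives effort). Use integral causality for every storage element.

β0 →J1
β1 →TF1
β2 →J2
β3 →J2
β4 →I1

β2 stroke at J2  (Se1 (Se) sets effort on bond)
β3 stroke at J2  (C1 integral (e out))
β1 stroke at TF1  (J2 needs exactly one f-in)
β0 stroke at J1  (through TF1, causality passes straight; one stroke at TF1)
β4 stroke at I1  (only one flow-in slot at J1)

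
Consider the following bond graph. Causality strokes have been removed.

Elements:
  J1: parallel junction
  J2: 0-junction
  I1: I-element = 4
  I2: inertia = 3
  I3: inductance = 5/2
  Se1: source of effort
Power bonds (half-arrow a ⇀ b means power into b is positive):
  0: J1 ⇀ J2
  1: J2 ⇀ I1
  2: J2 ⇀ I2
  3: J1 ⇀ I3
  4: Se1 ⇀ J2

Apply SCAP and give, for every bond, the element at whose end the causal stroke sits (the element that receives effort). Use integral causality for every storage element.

b0 stroke→J1
b1 stroke→I1
b2 stroke→I2
b3 stroke→I3
b4 stroke→J2

bond 4 stroke→J2  (Se1: effort source, stroke at far end)
bond 0 stroke→J1  (J2 effort already set via bond 4)
bond 1 stroke→I1  (common-e at J2 fixed by 4)
bond 2 stroke→I2  (common-e at J2 fixed by 4)
bond 3 stroke→I3  (J1 effort already set via bond 0)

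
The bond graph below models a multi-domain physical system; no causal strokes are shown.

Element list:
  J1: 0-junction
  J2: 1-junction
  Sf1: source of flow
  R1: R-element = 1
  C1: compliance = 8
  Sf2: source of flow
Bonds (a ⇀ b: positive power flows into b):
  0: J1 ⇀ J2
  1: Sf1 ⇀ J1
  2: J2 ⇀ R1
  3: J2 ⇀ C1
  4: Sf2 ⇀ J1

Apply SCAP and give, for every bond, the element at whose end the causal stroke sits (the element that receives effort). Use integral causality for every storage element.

#0 stroke→J1
#1 stroke→Sf1
#2 stroke→J2
#3 stroke→J2
#4 stroke→Sf2

b1 →Sf1  (Sf1 (Sf) sets flow on bond)
b4 →Sf2  (Sf2: flow source, stroke at near end)
b0 →J1  (closing 0-jn rule on J1)
b2 →J2  (J2: bond 0 brought flow, rest push out)
b3 →J2  (J2: bond 0 brought flow, rest push out)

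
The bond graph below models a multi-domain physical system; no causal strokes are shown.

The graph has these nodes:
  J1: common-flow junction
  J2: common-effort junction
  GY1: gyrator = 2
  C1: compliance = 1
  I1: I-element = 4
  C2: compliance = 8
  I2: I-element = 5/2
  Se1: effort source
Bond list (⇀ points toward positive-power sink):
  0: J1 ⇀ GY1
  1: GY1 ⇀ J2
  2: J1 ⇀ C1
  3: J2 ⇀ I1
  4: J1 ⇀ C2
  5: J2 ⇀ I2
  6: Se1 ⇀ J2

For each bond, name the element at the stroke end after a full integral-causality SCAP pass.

b0 |GY1
b1 |GY1
b2 |J1
b3 |I1
b4 |J1
b5 |I2
b6 |J2

bond 6 stroke at J2  (source Se1 imposes e)
bond 1 stroke at GY1  (0-jn J2 has e-setter on 6)
bond 3 stroke at I1  (0-jn J2 has e-setter on 6)
bond 5 stroke at I2  (J2: bond 6 brought effort, rest push out)
bond 0 stroke at GY1  (GY1 both-in/both-out from 1)
bond 2 stroke at J1  (J1 flow already set via bond 0)
bond 4 stroke at J1  (common-f at J1 fixed by 0)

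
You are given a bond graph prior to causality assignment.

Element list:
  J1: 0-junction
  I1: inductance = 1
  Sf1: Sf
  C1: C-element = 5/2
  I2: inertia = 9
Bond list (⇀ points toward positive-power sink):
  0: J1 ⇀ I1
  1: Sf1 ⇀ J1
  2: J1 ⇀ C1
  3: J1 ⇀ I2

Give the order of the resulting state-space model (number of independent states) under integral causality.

bond 1 →Sf1  (Sf1: flow source, stroke at near end)
bond 0 →I1  (I1 outputs flow p/I1)
bond 2 →J1  (C1 outputs effort q/C1)
bond 3 →I2  (0-jn J1 has e-setter on 2)

3  (C1, I1, I2 all integral)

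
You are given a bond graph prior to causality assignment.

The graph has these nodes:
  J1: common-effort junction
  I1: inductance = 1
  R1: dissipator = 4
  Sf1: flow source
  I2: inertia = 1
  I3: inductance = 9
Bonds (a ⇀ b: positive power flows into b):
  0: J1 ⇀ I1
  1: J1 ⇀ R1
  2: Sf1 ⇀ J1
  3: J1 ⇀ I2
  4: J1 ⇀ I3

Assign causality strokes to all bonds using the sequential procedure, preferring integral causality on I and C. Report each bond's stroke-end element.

β0 |I1
β1 |J1
β2 |Sf1
β3 |I2
β4 |I3

b2 |Sf1  (source Sf1 imposes f)
b0 |I1  (I1: I, integral causality)
b3 |I2  (I2 integral (f out))
b4 |I3  (I3 integral (f out))
b1 |J1  (only one effort-in slot at J1)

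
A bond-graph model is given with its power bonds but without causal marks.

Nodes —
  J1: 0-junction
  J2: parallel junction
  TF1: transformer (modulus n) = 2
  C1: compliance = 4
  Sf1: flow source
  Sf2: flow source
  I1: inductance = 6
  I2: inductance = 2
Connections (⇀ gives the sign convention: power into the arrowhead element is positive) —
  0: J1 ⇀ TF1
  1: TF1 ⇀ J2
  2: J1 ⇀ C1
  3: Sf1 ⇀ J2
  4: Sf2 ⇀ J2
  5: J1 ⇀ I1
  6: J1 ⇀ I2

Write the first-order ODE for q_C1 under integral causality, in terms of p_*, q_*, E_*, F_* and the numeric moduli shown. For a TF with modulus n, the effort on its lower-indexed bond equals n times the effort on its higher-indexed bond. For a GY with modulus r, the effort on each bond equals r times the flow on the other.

b3 stroke→Sf1  (Sf1: flow source, stroke at near end)
b4 stroke→Sf2  (Sf2: flow source, stroke at near end)
b1 stroke→J2  (J2 needs exactly one e-in)
b0 stroke→TF1  (TF1: transformer flips bond 1)
b2 stroke→J1  (C1: C, integral causality)
b5 stroke→I1  (J1: bond 2 brought effort, rest push out)
b6 stroke→I2  (J1: bond 2 brought effort, rest push out)

dq_C1/dt = F_Sf1/2 + F_Sf2/2 - p_I1/6 - p_I2/2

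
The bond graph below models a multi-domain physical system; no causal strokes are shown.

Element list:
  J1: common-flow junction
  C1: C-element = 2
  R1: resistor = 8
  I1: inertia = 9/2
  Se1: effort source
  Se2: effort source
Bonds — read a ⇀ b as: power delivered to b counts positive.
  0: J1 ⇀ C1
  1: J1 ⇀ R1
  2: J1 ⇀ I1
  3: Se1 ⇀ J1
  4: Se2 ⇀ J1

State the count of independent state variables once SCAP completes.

#3 |J1  (Se1 fixes effort; stroke away)
#4 |J1  (source Se2 imposes e)
#0 |J1  (C1 integral (e out))
#2 |I1  (I1 integral (f out))
#1 |J1  (J1: bond 2 brought flow, rest push out)

2  (C1, I1 all integral)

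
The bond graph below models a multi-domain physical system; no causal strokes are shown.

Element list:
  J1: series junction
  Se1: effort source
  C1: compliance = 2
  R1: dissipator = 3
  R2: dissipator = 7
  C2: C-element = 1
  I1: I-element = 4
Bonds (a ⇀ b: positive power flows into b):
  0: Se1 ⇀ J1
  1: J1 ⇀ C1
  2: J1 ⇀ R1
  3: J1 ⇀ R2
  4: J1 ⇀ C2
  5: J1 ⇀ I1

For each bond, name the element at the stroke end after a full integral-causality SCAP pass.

bond 0 →J1  (Se1 fixes effort; stroke away)
bond 1 →J1  (C1: C, integral causality)
bond 4 →J1  (C2: C, integral causality)
bond 5 →I1  (I1 integral (f out))
bond 2 →J1  (common-f at J1 fixed by 5)
bond 3 →J1  (J1 flow already set via bond 5)

b0 stroke at J1
b1 stroke at J1
b2 stroke at J1
b3 stroke at J1
b4 stroke at J1
b5 stroke at I1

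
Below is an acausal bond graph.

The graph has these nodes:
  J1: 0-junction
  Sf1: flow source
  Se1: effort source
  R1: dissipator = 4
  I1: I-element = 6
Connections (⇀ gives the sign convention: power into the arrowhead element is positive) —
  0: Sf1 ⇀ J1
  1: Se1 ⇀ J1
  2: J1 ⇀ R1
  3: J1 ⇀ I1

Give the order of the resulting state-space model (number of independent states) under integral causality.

#0 stroke→Sf1  (Sf1: flow source, stroke at near end)
#1 stroke→J1  (Se1: effort source, stroke at far end)
#2 stroke→R1  (J1: bond 1 brought effort, rest push out)
#3 stroke→I1  (J1 effort already set via bond 1)

1  (I1 all integral)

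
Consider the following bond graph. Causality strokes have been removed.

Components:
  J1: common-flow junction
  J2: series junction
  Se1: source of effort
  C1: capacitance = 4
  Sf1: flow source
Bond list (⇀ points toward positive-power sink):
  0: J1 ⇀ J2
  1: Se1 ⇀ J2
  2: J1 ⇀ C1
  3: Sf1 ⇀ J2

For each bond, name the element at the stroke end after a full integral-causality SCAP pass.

β1 stroke→J2  (Se1 fixes effort; stroke away)
β3 stroke→Sf1  (Sf1 (Sf) sets flow on bond)
β0 stroke→J2  (common-f at J2 fixed by 3)
β2 stroke→J1  (J1 flow already set via bond 0)

#0 stroke at J2
#1 stroke at J2
#2 stroke at J1
#3 stroke at Sf1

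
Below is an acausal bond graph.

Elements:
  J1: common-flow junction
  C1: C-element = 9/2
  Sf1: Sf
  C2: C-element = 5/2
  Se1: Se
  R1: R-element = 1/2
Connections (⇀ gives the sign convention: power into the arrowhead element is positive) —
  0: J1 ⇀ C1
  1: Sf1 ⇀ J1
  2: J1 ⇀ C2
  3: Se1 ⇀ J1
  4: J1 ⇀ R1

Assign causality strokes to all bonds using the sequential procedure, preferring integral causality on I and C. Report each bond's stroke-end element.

β1 |Sf1  (Sf1: flow source, stroke at near end)
β3 |J1  (Se1: effort source, stroke at far end)
β0 |J1  (J1: bond 1 brought flow, rest push out)
β2 |J1  (common-f at J1 fixed by 1)
β4 |J1  (J1: bond 1 brought flow, rest push out)

#0 |J1
#1 |Sf1
#2 |J1
#3 |J1
#4 |J1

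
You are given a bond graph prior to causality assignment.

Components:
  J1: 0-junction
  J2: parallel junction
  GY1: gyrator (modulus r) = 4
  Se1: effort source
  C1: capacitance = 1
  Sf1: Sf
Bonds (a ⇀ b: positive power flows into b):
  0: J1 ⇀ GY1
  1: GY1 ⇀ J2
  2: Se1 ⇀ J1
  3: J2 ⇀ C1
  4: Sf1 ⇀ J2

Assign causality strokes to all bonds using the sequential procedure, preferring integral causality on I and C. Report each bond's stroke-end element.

#2 →J1  (Se1 (Se) sets effort on bond)
#4 →Sf1  (source Sf1 imposes f)
#0 →GY1  (0-jn J1 has e-setter on 2)
#1 →GY1  (through GY1, causality inverts; strokes same side of GY1)
#3 →J2  (only one effort-in slot at J2)

β0 stroke at GY1
β1 stroke at GY1
β2 stroke at J1
β3 stroke at J2
β4 stroke at Sf1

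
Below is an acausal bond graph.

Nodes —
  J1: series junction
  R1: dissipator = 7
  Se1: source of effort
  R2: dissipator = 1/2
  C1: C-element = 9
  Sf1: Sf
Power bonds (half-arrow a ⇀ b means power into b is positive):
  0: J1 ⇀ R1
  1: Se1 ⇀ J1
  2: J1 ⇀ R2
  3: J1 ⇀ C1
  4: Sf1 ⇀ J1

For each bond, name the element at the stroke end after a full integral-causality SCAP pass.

β0 →J1
β1 →J1
β2 →J1
β3 →J1
β4 →Sf1

#1 →J1  (source Se1 imposes e)
#4 →Sf1  (Sf1 fixes flow; stroke at Sf1)
#0 →J1  (J1 flow already set via bond 4)
#2 →J1  (J1 flow already set via bond 4)
#3 →J1  (J1 flow already set via bond 4)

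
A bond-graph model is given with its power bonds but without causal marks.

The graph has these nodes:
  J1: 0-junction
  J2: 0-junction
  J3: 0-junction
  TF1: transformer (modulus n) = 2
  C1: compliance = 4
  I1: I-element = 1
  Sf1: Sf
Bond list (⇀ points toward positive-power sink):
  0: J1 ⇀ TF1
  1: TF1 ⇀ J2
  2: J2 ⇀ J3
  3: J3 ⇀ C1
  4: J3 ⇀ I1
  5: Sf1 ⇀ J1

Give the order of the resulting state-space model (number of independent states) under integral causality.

bond 5 |Sf1  (Sf1 fixes flow; stroke at Sf1)
bond 0 |J1  (J1: last free bond brings effort in)
bond 1 |TF1  (through TF1, causality passes straight; one stroke at TF1)
bond 2 |J2  (J2 needs exactly one e-in)
bond 3 |J3  (C1 integral (e out))
bond 4 |I1  (0-jn J3 has e-setter on 3)

2  (C1, I1 all integral)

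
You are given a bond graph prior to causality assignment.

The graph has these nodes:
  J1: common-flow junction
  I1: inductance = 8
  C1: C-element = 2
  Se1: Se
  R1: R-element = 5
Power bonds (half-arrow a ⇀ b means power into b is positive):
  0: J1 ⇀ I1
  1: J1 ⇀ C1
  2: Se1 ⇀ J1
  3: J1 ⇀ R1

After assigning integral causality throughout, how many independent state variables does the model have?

2  (C1, I1 all integral)

β2 stroke→J1  (source Se1 imposes e)
β0 stroke→I1  (I1 outputs flow p/I1)
β1 stroke→J1  (J1: bond 0 brought flow, rest push out)
β3 stroke→J1  (J1 flow already set via bond 0)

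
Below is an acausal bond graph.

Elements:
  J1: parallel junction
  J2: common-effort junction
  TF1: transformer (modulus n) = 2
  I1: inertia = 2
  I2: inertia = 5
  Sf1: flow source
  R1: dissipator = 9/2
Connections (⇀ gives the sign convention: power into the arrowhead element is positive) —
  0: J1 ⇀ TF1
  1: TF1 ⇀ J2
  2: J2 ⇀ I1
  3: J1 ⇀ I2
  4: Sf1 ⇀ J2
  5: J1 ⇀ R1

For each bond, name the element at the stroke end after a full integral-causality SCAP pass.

bond 4 →Sf1  (Sf1 fixes flow; stroke at Sf1)
bond 2 →I1  (I1: I, integral causality)
bond 1 →J2  (closing 0-jn rule on J2)
bond 0 →TF1  (through TF1, causality passes straight; one stroke at TF1)
bond 3 →I2  (I2 integral (f out))
bond 5 →J1  (only one effort-in slot at J1)

b0 stroke at TF1
b1 stroke at J2
b2 stroke at I1
b3 stroke at I2
b4 stroke at Sf1
b5 stroke at J1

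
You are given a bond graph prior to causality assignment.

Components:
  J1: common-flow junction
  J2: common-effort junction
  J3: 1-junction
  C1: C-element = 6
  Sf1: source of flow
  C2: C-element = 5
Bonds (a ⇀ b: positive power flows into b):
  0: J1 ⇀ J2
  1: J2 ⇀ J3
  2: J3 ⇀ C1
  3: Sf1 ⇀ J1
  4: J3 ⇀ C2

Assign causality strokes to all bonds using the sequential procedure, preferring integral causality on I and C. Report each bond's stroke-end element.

#0 →J1
#1 →J2
#2 →J3
#3 →Sf1
#4 →J3

b3 |Sf1  (Sf1 (Sf) sets flow on bond)
b0 |J1  (J1 flow already set via bond 3)
b1 |J2  (J2: last free bond brings effort in)
b2 |J3  (common-f at J3 fixed by 1)
b4 |J3  (J3: bond 1 brought flow, rest push out)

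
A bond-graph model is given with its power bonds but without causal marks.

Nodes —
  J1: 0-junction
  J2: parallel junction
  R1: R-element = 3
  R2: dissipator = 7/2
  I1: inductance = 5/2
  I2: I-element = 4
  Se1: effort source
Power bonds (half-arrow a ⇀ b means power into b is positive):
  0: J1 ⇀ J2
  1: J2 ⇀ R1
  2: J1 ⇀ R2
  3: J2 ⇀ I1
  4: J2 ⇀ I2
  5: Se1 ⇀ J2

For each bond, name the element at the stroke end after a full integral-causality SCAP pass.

β5 →J2  (source Se1 imposes e)
β0 →J1  (0-jn J2 has e-setter on 5)
β1 →R1  (J2: bond 5 brought effort, rest push out)
β3 →I1  (common-e at J2 fixed by 5)
β4 →I2  (J2 effort already set via bond 5)
β2 →R2  (J1 effort already set via bond 0)

bond 0 →J1
bond 1 →R1
bond 2 →R2
bond 3 →I1
bond 4 →I2
bond 5 →J2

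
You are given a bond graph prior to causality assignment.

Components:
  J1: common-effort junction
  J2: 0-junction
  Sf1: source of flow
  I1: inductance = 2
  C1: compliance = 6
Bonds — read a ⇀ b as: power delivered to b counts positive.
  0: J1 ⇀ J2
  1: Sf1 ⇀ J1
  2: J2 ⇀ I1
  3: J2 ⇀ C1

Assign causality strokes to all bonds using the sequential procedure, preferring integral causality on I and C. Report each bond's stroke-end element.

#0 stroke→J1
#1 stroke→Sf1
#2 stroke→I1
#3 stroke→J2

#1 stroke at Sf1  (source Sf1 imposes f)
#0 stroke at J1  (closing 0-jn rule on J1)
#2 stroke at I1  (prefer integral on I1)
#3 stroke at J2  (J2: last free bond brings effort in)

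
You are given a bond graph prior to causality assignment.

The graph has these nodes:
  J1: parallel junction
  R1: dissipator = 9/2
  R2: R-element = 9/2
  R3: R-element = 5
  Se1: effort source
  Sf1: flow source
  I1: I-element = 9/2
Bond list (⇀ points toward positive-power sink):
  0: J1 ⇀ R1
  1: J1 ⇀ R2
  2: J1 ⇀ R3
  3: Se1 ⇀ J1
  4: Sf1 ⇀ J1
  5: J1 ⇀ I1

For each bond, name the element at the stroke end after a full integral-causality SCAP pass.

bond 0 stroke at R1
bond 1 stroke at R2
bond 2 stroke at R3
bond 3 stroke at J1
bond 4 stroke at Sf1
bond 5 stroke at I1

#3 |J1  (source Se1 imposes e)
#4 |Sf1  (Sf1 (Sf) sets flow on bond)
#0 |R1  (J1 effort already set via bond 3)
#1 |R2  (0-jn J1 has e-setter on 3)
#2 |R3  (J1 effort already set via bond 3)
#5 |I1  (common-e at J1 fixed by 3)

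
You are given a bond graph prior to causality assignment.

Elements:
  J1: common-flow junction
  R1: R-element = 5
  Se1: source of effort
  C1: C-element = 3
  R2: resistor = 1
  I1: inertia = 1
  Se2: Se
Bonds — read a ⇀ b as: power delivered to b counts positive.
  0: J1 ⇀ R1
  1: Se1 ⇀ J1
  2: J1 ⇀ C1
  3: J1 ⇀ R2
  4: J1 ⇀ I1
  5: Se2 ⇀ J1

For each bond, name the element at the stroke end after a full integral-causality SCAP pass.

#0 stroke→J1
#1 stroke→J1
#2 stroke→J1
#3 stroke→J1
#4 stroke→I1
#5 stroke→J1

bond 1 |J1  (source Se1 imposes e)
bond 5 |J1  (Se2 fixes effort; stroke away)
bond 2 |J1  (C1 outputs effort q/C1)
bond 4 |I1  (I1 integral (f out))
bond 0 |J1  (J1 flow already set via bond 4)
bond 3 |J1  (1-jn J1 has f-setter on 4)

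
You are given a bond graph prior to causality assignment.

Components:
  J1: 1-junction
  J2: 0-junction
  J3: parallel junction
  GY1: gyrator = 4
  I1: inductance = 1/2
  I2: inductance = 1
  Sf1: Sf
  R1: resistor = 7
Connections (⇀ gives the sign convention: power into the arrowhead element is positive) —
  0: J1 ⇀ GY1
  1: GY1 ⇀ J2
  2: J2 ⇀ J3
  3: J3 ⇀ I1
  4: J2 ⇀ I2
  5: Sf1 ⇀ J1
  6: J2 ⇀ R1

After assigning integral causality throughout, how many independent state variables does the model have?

bond 5 |Sf1  (Sf1: flow source, stroke at near end)
bond 0 |J1  (J1: bond 5 brought flow, rest push out)
bond 1 |J2  (GY1: gyrator matches bond 0)
bond 2 |J3  (J2 effort already set via bond 1)
bond 4 |I2  (J2 effort already set via bond 1)
bond 6 |R1  (common-e at J2 fixed by 1)
bond 3 |I1  (J3 effort already set via bond 2)

2  (I1, I2 all integral)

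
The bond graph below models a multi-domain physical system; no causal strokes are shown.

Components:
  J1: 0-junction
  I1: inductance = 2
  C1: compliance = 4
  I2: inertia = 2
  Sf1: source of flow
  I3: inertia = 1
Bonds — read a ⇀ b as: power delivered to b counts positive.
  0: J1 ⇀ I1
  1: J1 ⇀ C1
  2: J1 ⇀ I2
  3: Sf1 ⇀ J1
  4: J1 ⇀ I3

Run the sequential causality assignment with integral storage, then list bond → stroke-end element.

bond 3 →Sf1  (Sf1: flow source, stroke at near end)
bond 0 →I1  (I1 integral (f out))
bond 1 →J1  (C1 integral (e out))
bond 2 →I2  (common-e at J1 fixed by 1)
bond 4 →I3  (J1 effort already set via bond 1)

#0 stroke→I1
#1 stroke→J1
#2 stroke→I2
#3 stroke→Sf1
#4 stroke→I3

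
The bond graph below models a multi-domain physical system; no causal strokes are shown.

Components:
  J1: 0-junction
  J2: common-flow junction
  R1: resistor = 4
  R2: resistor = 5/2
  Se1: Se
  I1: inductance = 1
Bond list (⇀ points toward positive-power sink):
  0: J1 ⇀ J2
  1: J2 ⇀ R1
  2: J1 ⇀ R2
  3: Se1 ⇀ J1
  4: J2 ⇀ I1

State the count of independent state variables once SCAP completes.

b3 →J1  (source Se1 imposes e)
b0 →J2  (J1 effort already set via bond 3)
b2 →R2  (0-jn J1 has e-setter on 3)
b4 →I1  (I1 integral (f out))
b1 →J2  (J2 flow already set via bond 4)

1  (I1 all integral)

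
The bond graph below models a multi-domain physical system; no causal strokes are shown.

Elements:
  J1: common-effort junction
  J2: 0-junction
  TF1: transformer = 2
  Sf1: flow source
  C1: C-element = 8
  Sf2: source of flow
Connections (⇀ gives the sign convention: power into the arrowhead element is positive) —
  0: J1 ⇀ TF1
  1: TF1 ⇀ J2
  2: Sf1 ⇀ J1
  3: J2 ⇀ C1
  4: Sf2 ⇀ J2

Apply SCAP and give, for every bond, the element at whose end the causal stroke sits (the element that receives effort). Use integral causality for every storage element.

b2 →Sf1  (Sf1 fixes flow; stroke at Sf1)
b4 →Sf2  (Sf2: flow source, stroke at near end)
b0 →J1  (closing 0-jn rule on J1)
b1 →TF1  (TF TF1: opposite of bond 0)
b3 →J2  (J2 needs exactly one e-in)

b0 stroke→J1
b1 stroke→TF1
b2 stroke→Sf1
b3 stroke→J2
b4 stroke→Sf2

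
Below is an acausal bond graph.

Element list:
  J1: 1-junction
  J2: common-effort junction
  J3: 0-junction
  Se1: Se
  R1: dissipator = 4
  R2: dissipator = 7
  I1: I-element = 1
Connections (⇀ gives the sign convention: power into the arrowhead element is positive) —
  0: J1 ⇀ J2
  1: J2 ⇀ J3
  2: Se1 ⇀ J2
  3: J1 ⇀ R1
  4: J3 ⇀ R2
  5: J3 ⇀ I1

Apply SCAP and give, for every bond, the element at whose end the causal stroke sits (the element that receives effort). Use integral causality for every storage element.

β0 →J1
β1 →J3
β2 →J2
β3 →R1
β4 →R2
β5 →I1

b2 →J2  (Se1: effort source, stroke at far end)
b0 →J1  (common-e at J2 fixed by 2)
b1 →J3  (0-jn J2 has e-setter on 2)
b4 →R2  (0-jn J3 has e-setter on 1)
b5 →I1  (common-e at J3 fixed by 1)
b3 →R1  (J1: last free bond brings flow in)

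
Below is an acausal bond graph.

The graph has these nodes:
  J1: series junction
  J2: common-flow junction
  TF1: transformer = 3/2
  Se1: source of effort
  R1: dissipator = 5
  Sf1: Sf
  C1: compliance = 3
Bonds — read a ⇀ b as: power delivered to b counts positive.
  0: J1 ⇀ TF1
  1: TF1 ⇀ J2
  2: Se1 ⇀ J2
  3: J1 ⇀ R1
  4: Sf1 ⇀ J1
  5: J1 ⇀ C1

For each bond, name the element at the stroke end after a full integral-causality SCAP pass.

bond 0 |J1
bond 1 |TF1
bond 2 |J2
bond 3 |J1
bond 4 |Sf1
bond 5 |J1

#2 |J2  (source Se1 imposes e)
#4 |Sf1  (source Sf1 imposes f)
#0 |J1  (common-f at J1 fixed by 4)
#3 |J1  (1-jn J1 has f-setter on 4)
#5 |J1  (common-f at J1 fixed by 4)
#1 |TF1  (only one flow-in slot at J2)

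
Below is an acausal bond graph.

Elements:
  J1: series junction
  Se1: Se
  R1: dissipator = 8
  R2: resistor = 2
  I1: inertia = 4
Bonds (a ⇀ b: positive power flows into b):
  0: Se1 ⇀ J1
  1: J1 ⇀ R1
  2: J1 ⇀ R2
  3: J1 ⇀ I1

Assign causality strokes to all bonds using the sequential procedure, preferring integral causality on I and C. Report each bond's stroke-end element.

b0 stroke at J1  (Se1 fixes effort; stroke away)
b3 stroke at I1  (I1 outputs flow p/I1)
b1 stroke at J1  (J1: bond 3 brought flow, rest push out)
b2 stroke at J1  (1-jn J1 has f-setter on 3)

#0 stroke→J1
#1 stroke→J1
#2 stroke→J1
#3 stroke→I1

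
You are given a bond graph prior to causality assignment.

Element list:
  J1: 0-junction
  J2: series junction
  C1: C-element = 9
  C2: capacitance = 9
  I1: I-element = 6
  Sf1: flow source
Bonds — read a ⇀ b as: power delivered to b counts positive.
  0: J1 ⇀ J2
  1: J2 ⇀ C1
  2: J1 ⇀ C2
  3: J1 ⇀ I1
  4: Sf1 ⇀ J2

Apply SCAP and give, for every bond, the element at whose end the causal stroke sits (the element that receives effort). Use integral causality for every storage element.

#0 →J2
#1 →J2
#2 →J1
#3 →I1
#4 →Sf1

#4 stroke→Sf1  (Sf1: flow source, stroke at near end)
#0 stroke→J2  (1-jn J2 has f-setter on 4)
#1 stroke→J2  (J2: bond 4 brought flow, rest push out)
#2 stroke→J1  (prefer integral on C2)
#3 stroke→I1  (common-e at J1 fixed by 2)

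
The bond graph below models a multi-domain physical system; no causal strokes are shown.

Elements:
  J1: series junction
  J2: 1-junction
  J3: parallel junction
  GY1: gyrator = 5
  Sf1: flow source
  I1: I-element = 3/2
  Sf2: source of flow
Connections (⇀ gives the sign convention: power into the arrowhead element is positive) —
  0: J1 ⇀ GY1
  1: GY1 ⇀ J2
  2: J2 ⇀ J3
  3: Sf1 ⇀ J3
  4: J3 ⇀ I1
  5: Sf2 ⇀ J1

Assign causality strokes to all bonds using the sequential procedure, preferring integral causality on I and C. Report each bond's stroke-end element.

β0 stroke at J1
β1 stroke at J2
β2 stroke at J3
β3 stroke at Sf1
β4 stroke at I1
β5 stroke at Sf2

β3 stroke at Sf1  (Sf1 (Sf) sets flow on bond)
β5 stroke at Sf2  (Sf2 (Sf) sets flow on bond)
β0 stroke at J1  (1-jn J1 has f-setter on 5)
β1 stroke at J2  (GY1 both-in/both-out from 0)
β2 stroke at J3  (J2 needs exactly one f-in)
β4 stroke at I1  (J3: bond 2 brought effort, rest push out)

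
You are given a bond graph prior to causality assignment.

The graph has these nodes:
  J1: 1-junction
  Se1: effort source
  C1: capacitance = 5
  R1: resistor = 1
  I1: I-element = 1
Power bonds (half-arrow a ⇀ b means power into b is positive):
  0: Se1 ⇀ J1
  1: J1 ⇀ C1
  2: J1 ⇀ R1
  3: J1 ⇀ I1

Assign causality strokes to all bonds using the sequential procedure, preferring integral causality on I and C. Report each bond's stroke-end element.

b0 stroke→J1  (Se1 (Se) sets effort on bond)
b1 stroke→J1  (C1: C, integral causality)
b3 stroke→I1  (I1 integral (f out))
b2 stroke→J1  (J1 flow already set via bond 3)

β0 |J1
β1 |J1
β2 |J1
β3 |I1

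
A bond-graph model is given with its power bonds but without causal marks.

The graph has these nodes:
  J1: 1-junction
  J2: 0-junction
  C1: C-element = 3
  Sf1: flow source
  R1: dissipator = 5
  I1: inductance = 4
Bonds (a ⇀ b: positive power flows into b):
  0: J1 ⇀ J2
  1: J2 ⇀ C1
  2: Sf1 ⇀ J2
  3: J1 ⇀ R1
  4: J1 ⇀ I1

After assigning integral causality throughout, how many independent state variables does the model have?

b2 →Sf1  (source Sf1 imposes f)
b1 →J2  (C1: C, integral causality)
b0 →J1  (0-jn J2 has e-setter on 1)
b4 →I1  (prefer integral on I1)
b3 →J1  (J1: bond 4 brought flow, rest push out)

2  (C1, I1 all integral)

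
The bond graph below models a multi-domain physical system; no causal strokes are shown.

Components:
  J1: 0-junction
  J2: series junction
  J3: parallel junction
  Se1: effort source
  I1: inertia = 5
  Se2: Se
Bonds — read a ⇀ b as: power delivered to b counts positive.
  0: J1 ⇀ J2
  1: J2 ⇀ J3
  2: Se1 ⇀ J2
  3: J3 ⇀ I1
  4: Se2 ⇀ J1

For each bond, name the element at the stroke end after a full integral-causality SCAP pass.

#0 |J2
#1 |J3
#2 |J2
#3 |I1
#4 |J1

bond 2 stroke at J2  (source Se1 imposes e)
bond 4 stroke at J1  (Se2: effort source, stroke at far end)
bond 0 stroke at J2  (common-e at J1 fixed by 4)
bond 1 stroke at J3  (only one flow-in slot at J2)
bond 3 stroke at I1  (J3 effort already set via bond 1)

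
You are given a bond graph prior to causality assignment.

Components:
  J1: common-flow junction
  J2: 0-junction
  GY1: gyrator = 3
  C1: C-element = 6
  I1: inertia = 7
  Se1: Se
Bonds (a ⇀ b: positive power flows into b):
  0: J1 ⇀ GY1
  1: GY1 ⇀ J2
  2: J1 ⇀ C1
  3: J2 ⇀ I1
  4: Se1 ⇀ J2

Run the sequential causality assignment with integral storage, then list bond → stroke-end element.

#4 stroke at J2  (Se1 fixes effort; stroke away)
#1 stroke at GY1  (common-e at J2 fixed by 4)
#3 stroke at I1  (0-jn J2 has e-setter on 4)
#0 stroke at GY1  (GY GY1: same side as bond 1)
#2 stroke at J1  (common-f at J1 fixed by 0)

bond 0 |GY1
bond 1 |GY1
bond 2 |J1
bond 3 |I1
bond 4 |J2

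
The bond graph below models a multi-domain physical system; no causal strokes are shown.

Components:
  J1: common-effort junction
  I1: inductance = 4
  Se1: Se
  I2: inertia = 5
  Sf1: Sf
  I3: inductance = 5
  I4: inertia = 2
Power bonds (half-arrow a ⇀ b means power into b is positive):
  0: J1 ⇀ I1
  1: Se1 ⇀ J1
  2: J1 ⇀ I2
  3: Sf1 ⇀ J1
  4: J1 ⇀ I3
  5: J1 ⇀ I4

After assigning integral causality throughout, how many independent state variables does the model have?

bond 1 |J1  (source Se1 imposes e)
bond 3 |Sf1  (Sf1 fixes flow; stroke at Sf1)
bond 0 |I1  (J1 effort already set via bond 1)
bond 2 |I2  (J1: bond 1 brought effort, rest push out)
bond 4 |I3  (J1 effort already set via bond 1)
bond 5 |I4  (J1: bond 1 brought effort, rest push out)

4  (I1, I2, I3, I4 all integral)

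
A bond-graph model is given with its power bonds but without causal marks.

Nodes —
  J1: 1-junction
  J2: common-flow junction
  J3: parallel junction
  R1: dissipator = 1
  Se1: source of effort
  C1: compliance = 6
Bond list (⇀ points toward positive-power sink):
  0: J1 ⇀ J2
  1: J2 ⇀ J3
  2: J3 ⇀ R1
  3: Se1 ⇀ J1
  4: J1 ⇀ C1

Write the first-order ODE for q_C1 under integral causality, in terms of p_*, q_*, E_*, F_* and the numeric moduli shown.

b3 →J1  (source Se1 imposes e)
b4 →J1  (prefer integral on C1)
b0 →J2  (J1: last free bond brings flow in)
b1 →J3  (J2 needs exactly one f-in)
b2 →R1  (J3 effort already set via bond 1)

dq_C1/dt = E_Se1 - q_C1/6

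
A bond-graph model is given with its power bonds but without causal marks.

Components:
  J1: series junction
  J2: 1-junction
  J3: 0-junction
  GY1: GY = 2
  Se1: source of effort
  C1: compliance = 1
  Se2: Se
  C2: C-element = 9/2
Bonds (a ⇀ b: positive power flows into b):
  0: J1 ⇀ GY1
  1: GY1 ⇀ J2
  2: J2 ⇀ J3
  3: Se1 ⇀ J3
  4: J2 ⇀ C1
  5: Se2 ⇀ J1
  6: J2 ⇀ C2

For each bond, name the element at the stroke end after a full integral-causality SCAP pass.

b3 |J3  (source Se1 imposes e)
b5 |J1  (Se2: effort source, stroke at far end)
b0 |GY1  (J1 needs exactly one f-in)
b2 |J2  (J3: bond 3 brought effort, rest push out)
b1 |GY1  (GY GY1: same side as bond 0)
b4 |J2  (common-f at J2 fixed by 1)
b6 |J2  (J2: bond 1 brought flow, rest push out)

b0 stroke→GY1
b1 stroke→GY1
b2 stroke→J2
b3 stroke→J3
b4 stroke→J2
b5 stroke→J1
b6 stroke→J2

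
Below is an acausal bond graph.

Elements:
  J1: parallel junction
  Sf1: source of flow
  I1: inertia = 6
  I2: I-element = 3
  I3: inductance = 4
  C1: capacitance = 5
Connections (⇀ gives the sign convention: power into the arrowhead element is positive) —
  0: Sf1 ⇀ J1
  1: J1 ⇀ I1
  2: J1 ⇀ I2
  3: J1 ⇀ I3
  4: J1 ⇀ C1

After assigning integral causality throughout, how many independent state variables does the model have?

b0 stroke→Sf1  (source Sf1 imposes f)
b1 stroke→I1  (prefer integral on I1)
b2 stroke→I2  (I2 integral (f out))
b3 stroke→I3  (I3 outputs flow p/I3)
b4 stroke→J1  (J1 needs exactly one e-in)

4  (C1, I1, I2, I3 all integral)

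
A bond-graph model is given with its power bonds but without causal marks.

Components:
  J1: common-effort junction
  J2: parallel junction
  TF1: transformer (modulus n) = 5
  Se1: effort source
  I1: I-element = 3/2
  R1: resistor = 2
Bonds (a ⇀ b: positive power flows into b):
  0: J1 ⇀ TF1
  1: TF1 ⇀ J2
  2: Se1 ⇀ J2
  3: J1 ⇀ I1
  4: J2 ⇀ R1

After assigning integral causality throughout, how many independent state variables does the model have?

1  (I1 all integral)

b2 stroke→J2  (Se1 (Se) sets effort on bond)
b1 stroke→TF1  (J2: bond 2 brought effort, rest push out)
b4 stroke→R1  (0-jn J2 has e-setter on 2)
b0 stroke→J1  (TF1: transformer flips bond 1)
b3 stroke→I1  (0-jn J1 has e-setter on 0)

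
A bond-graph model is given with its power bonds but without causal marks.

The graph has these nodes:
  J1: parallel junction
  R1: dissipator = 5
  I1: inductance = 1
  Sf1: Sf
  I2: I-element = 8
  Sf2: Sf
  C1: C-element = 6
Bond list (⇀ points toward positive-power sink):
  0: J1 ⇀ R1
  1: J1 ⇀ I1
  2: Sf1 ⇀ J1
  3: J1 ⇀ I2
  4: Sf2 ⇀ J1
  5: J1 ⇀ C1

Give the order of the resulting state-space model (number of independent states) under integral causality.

3  (C1, I1, I2 all integral)

b2 |Sf1  (Sf1: flow source, stroke at near end)
b4 |Sf2  (Sf2 fixes flow; stroke at Sf2)
b1 |I1  (I1 integral (f out))
b3 |I2  (prefer integral on I2)
b5 |J1  (prefer integral on C1)
b0 |R1  (J1: bond 5 brought effort, rest push out)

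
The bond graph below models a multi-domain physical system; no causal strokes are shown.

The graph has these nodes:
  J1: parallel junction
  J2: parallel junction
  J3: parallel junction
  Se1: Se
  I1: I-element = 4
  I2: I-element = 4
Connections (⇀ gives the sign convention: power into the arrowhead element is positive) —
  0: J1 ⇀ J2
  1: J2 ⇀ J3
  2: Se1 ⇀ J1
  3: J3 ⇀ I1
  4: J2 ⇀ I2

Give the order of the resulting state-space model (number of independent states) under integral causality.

2  (I1, I2 all integral)

b2 stroke→J1  (Se1 (Se) sets effort on bond)
b0 stroke→J2  (common-e at J1 fixed by 2)
b1 stroke→J3  (J2 effort already set via bond 0)
b4 stroke→I2  (J2 effort already set via bond 0)
b3 stroke→I1  (common-e at J3 fixed by 1)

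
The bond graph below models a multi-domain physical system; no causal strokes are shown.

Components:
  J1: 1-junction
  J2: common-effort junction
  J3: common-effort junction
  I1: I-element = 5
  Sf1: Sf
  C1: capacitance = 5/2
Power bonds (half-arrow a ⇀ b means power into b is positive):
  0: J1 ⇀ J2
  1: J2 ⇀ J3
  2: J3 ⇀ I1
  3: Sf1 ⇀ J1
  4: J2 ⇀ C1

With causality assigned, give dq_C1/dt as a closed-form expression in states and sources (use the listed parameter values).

dq_C1/dt = F_Sf1 - p_I1/5

#3 stroke→Sf1  (Sf1 (Sf) sets flow on bond)
#0 stroke→J1  (J1 flow already set via bond 3)
#2 stroke→I1  (I1 integral (f out))
#1 stroke→J3  (only one effort-in slot at J3)
#4 stroke→J2  (J2: last free bond brings effort in)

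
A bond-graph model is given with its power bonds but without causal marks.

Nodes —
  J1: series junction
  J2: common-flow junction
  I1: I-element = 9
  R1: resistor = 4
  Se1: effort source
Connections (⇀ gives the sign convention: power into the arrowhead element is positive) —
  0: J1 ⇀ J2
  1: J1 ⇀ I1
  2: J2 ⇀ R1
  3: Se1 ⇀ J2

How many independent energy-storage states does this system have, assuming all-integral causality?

1  (I1 all integral)

#3 stroke→J2  (Se1 (Se) sets effort on bond)
#1 stroke→I1  (prefer integral on I1)
#0 stroke→J1  (J1 flow already set via bond 1)
#2 stroke→J2  (1-jn J2 has f-setter on 0)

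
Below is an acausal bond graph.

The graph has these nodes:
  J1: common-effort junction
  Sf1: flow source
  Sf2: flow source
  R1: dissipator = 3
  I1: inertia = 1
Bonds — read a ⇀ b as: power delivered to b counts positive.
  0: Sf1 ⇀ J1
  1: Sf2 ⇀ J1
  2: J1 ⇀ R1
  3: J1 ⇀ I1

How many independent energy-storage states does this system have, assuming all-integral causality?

bond 0 |Sf1  (source Sf1 imposes f)
bond 1 |Sf2  (Sf2 (Sf) sets flow on bond)
bond 3 |I1  (I1 integral (f out))
bond 2 |J1  (only one effort-in slot at J1)

1  (I1 all integral)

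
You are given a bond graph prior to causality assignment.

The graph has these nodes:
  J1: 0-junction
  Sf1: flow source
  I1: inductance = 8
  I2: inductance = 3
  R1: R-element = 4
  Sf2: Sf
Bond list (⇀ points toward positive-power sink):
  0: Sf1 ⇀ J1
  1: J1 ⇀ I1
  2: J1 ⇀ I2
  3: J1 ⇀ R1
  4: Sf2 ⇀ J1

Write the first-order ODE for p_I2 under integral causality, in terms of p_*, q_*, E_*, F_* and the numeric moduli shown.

dp_I2/dt = 4*F_Sf1 + 4*F_Sf2 - p_I1/2 - 4*p_I2/3

bond 0 stroke at Sf1  (Sf1: flow source, stroke at near end)
bond 4 stroke at Sf2  (source Sf2 imposes f)
bond 1 stroke at I1  (I1 integral (f out))
bond 2 stroke at I2  (prefer integral on I2)
bond 3 stroke at J1  (only one effort-in slot at J1)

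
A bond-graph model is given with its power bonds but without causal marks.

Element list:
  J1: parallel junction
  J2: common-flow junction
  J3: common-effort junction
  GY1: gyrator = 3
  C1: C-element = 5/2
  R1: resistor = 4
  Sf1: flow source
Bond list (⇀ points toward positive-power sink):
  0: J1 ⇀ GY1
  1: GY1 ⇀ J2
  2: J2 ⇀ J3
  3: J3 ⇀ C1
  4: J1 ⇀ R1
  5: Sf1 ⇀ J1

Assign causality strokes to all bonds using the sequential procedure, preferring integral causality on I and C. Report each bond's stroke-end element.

#5 stroke at Sf1  (source Sf1 imposes f)
#3 stroke at J3  (C1 integral (e out))
#2 stroke at J2  (J3 effort already set via bond 3)
#1 stroke at GY1  (J2 needs exactly one f-in)
#0 stroke at GY1  (GY1 both-in/both-out from 1)
#4 stroke at J1  (J1 needs exactly one e-in)

β0 →GY1
β1 →GY1
β2 →J2
β3 →J3
β4 →J1
β5 →Sf1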